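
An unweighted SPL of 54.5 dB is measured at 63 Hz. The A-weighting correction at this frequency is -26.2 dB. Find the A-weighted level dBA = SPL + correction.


A-weighting table: 63 Hz -> -26.2 dB correction
SPL_A = SPL + correction = 54.5 + (-26.2) = 28.3 dBA


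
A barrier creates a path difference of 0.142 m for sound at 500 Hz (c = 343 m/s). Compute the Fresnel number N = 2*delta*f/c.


N = 2*delta*f/c = 2*delta/lambda, where lambda = c/f
lambda = 343 / 500 = 0.686 m
N = 2 * 0.142 / 0.686 = 0.41399


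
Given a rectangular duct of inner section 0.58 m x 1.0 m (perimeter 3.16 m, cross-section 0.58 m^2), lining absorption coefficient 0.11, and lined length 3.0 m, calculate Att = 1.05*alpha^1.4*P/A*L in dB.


alpha^1.4 = 0.11^1.4 = 0.0454935
Attenuation rate = 1.05 * alpha^1.4 * P / A
= 1.05 * 0.0454935 * 3.16 / 0.58 = 0.260254 dB/m
Total Att = 0.260254 * 3.0 = 0.78076 dB


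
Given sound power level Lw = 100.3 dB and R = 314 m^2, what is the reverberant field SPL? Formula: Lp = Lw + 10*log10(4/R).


4/R = 4/314 = 0.0127389
Lp = 100.3 + 10*log10(0.0127389) = 81.351 dB


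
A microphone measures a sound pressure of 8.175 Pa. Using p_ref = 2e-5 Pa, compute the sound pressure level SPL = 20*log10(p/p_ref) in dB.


p / p_ref = 8.175 / 2e-5 = 408750
SPL = 20 * log10(408750) = 112.23 dB


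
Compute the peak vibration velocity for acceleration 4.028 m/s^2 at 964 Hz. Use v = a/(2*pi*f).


omega = 2*pi*f = 2*pi*964 = 6056.99 rad/s
v = a / omega = 4.028 / 6056.99 = 0.00066502 m/s


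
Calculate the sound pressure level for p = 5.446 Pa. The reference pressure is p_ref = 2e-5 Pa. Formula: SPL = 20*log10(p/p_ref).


p / p_ref = 5.446 / 2e-5 = 272300
SPL = 20 * log10(272300) = 108.7 dB


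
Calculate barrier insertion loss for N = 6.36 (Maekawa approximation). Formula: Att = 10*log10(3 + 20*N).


3 + 20*N = 3 + 20*6.36 = 130.2
Att = 10*log10(130.2) = 21.146 dB


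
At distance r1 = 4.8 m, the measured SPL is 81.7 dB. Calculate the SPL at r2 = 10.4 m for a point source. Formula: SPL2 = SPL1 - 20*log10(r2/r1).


r2/r1 = 10.4/4.8 = 2.16667
Correction = 20*log10(2.16667) = 6.71586 dB
SPL2 = 81.7 - 6.71586 = 74.984 dB


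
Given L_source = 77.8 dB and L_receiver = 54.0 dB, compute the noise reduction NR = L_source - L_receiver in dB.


NR = L_source - L_receiver (difference between source and receiving room levels)
NR = 77.8 - 54.0 = 23.8 dB


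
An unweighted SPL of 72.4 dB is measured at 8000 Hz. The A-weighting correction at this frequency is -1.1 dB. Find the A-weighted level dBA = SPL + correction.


A-weighting table: 8000 Hz -> -1.1 dB correction
SPL_A = SPL + correction = 72.4 + (-1.1) = 71.3 dBA


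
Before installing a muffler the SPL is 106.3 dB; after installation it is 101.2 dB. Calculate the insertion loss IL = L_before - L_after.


Insertion loss = SPL without muffler - SPL with muffler
IL = 106.3 - 101.2 = 5.1 dB


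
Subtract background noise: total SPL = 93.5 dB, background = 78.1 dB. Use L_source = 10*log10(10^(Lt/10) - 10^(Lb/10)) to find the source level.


10^(93.5/10) = 2.23872e+09
10^(78.1/10) = 6.45654e+07
Difference = 2.23872e+09 - 6.45654e+07 = 2.17415e+09
L_source = 10*log10(2.17415e+09) = 93.373 dB


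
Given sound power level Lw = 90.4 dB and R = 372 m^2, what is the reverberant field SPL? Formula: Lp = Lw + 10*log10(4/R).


4/R = 4/372 = 0.0107527
Lp = 90.4 + 10*log10(0.0107527) = 70.715 dB


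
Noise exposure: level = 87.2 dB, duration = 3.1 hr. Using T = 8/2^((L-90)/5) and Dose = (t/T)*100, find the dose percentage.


T_allowed = 8 / 2^((87.2 - 90)/5) = 11.7942 hr
Dose = 3.1 / 11.7942 * 100 = 26.284 %


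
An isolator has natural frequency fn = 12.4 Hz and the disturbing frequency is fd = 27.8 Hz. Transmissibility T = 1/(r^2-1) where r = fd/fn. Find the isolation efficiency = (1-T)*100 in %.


r = 27.8 / 12.4 = 2.24194
r^2 - 1 = 2.24194^2 - 1 = 4.02629
T = 1/4.02629 = 0.248368
Efficiency = (1 - 0.248368)*100 = 75.163 %


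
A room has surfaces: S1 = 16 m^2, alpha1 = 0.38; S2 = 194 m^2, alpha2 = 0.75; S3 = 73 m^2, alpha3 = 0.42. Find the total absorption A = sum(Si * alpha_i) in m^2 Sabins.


16 * 0.38 = 6.08
194 * 0.75 = 145.5
73 * 0.42 = 30.66
A_total = 6.08 + 145.5 + 30.66 = 182.24 m^2


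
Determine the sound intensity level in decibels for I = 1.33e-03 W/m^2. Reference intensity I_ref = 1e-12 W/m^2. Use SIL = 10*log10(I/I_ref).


I / I_ref = 1.33e-03 / 1e-12 = 1.33e+09
SIL = 10 * log10(1.33e+09) = 91.239 dB


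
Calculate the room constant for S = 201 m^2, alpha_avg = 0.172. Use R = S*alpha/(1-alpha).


R = 201 * 0.172 / (1 - 0.172) = 41.754 m^2


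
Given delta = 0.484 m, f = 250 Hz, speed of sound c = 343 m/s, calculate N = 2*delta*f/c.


N = 2*delta*f/c = 2*delta/lambda, where lambda = c/f
lambda = 343 / 250 = 1.372 m
N = 2 * 0.484 / 1.372 = 0.70554


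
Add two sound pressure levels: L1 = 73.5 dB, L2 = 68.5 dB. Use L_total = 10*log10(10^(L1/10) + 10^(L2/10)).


10^(73.5/10) = 2.23872e+07
10^(68.5/10) = 7.07946e+06
Sum = 2.23872e+07 + 7.07946e+06 = 2.94667e+07
L_total = 10*log10(2.94667e+07) = 74.693 dB


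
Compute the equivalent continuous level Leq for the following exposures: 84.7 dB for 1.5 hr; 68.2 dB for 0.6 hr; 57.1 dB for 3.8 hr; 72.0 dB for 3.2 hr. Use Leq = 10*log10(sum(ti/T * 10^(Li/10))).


T_total = 1.5 + 0.6 + 3.8 + 3.2 = 9.1 hr
(1.5/9.1) * 10^(84.7/10) = 4.86463e+07
(0.6/9.1) * 10^(68.2/10) = 435622
(3.8/9.1) * 10^(57.1/10) = 214162
(3.2/9.1) * 10^(72.0/10) = 5.57325e+06
Sum = 4.86463e+07 + 435622 + 214162 + 5.57325e+06 = 5.48693e+07
Leq = 10*log10(5.48693e+07) = 77.393 dB


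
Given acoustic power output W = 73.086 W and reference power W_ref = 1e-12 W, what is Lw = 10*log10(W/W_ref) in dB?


W / W_ref = 73.086 / 1e-12 = 7.3086e+13
Lw = 10 * log10(7.3086e+13) = 138.64 dB


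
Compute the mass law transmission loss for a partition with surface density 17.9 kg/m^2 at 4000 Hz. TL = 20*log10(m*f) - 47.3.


m * f = 17.9 * 4000 = 71600
20*log10(71600) = 97.0983 dB
TL = 97.0983 - 47.3 = 49.798 dB


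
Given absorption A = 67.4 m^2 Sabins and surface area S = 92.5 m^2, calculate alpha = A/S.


Absorption coefficient = absorbed power / incident power
alpha = A / S = 67.4 / 92.5 = 0.72865


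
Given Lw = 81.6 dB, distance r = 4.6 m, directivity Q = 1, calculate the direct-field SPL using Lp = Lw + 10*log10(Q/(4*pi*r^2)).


4*pi*r^2 = 4*pi*4.6^2 = 265.904 m^2
Q / (4*pi*r^2) = 1 / 265.904 = 0.00376076
Lp = 81.6 + 10*log10(0.00376076) = 57.353 dB


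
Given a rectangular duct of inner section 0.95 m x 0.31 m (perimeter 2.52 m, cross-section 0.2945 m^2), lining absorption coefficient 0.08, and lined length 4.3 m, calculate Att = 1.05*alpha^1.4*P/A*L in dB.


alpha^1.4 = 0.08^1.4 = 0.029129
Attenuation rate = 1.05 * alpha^1.4 * P / A
= 1.05 * 0.029129 * 2.52 / 0.2945 = 0.261716 dB/m
Total Att = 0.261716 * 4.3 = 1.1254 dB


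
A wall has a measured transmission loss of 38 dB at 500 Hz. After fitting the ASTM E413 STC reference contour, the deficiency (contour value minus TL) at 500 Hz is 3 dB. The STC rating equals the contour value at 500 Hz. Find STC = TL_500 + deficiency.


By ASTM E413, STC = value of the fitted reference contour at 500 Hz.
Contour value at 500 Hz = TL_500 + deficiency = 38 + 3 = 41
STC = 41


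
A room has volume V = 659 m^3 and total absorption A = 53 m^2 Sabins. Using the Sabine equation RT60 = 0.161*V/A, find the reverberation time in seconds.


RT60 = 0.161 * 659 / 53 = 2.0019 s


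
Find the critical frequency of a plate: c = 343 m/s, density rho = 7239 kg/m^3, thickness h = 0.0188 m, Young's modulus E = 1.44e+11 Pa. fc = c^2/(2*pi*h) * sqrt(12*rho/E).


12*rho/E = 12*7239/1.44e+11 = 6.0325e-07
sqrt(12*rho/E) = sqrt(6.0325e-07) = 0.000776692
c^2/(2*pi*h) = 343^2/(2*pi*0.0188) = 995980
fc = 995980 * 0.000776692 = 773.57 Hz


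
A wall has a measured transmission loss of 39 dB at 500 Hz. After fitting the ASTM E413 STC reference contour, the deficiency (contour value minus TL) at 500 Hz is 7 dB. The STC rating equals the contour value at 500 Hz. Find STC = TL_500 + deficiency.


By ASTM E413, STC = value of the fitted reference contour at 500 Hz.
Contour value at 500 Hz = TL_500 + deficiency = 39 + 7 = 46
STC = 46


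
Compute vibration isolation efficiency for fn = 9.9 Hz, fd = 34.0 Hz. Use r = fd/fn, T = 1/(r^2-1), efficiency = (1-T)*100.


r = 34.0 / 9.9 = 3.43434
r^2 - 1 = 3.43434^2 - 1 = 10.7947
T = 1/10.7947 = 0.0926381
Efficiency = (1 - 0.0926381)*100 = 90.736 %


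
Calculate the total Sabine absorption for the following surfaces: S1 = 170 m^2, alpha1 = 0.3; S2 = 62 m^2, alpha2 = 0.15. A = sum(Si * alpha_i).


170 * 0.3 = 51
62 * 0.15 = 9.3
A_total = 51 + 9.3 = 60.3 m^2


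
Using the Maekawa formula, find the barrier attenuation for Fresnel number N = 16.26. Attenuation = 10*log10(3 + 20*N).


3 + 20*N = 3 + 20*16.26 = 328.2
Att = 10*log10(328.2) = 25.161 dB


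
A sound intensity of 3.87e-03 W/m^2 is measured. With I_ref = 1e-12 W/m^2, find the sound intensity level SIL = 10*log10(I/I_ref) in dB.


I / I_ref = 3.87e-03 / 1e-12 = 3.87e+09
SIL = 10 * log10(3.87e+09) = 95.877 dB


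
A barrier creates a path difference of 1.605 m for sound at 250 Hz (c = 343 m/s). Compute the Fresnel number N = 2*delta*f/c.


N = 2*delta*f/c = 2*delta/lambda, where lambda = c/f
lambda = 343 / 250 = 1.372 m
N = 2 * 1.605 / 1.372 = 2.3397


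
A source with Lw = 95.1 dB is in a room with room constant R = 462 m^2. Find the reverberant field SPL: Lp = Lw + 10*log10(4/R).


4/R = 4/462 = 0.00865801
Lp = 95.1 + 10*log10(0.00865801) = 74.474 dB


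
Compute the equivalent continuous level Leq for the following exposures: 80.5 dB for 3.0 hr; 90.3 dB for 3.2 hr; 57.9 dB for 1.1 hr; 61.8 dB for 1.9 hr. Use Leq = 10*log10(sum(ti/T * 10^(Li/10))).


T_total = 3.0 + 3.2 + 1.1 + 1.9 = 9.2 hr
(3.0/9.2) * 10^(80.5/10) = 3.65876e+07
(3.2/9.2) * 10^(90.3/10) = 3.72702e+08
(1.1/9.2) * 10^(57.9/10) = 73723.3
(1.9/9.2) * 10^(61.8/10) = 312583
Sum = 3.65876e+07 + 3.72702e+08 + 73723.3 + 312583 = 4.09676e+08
Leq = 10*log10(4.09676e+08) = 86.124 dB


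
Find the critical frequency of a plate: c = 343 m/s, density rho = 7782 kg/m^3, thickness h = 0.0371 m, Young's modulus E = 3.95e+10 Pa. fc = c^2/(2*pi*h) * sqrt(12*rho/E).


12*rho/E = 12*7782/3.95e+10 = 2.36415e-06
sqrt(12*rho/E) = sqrt(2.36415e-06) = 0.00153758
c^2/(2*pi*h) = 343^2/(2*pi*0.0371) = 504701
fc = 504701 * 0.00153758 = 776.02 Hz


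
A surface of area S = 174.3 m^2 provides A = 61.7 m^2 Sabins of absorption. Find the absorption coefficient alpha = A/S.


Absorption coefficient = absorbed power / incident power
alpha = A / S = 61.7 / 174.3 = 0.35399


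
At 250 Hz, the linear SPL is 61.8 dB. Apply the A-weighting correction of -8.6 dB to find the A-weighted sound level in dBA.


A-weighting table: 250 Hz -> -8.6 dB correction
SPL_A = SPL + correction = 61.8 + (-8.6) = 53.2 dBA


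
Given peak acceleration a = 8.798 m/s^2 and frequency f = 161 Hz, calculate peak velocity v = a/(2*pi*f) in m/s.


omega = 2*pi*f = 2*pi*161 = 1011.59 rad/s
v = a / omega = 8.798 / 1011.59 = 0.0086972 m/s


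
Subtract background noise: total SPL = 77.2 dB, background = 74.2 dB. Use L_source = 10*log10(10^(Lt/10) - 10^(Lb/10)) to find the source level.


10^(77.2/10) = 5.24807e+07
10^(74.2/10) = 2.63027e+07
Difference = 5.24807e+07 - 2.63027e+07 = 2.6178e+07
L_source = 10*log10(2.6178e+07) = 74.179 dB


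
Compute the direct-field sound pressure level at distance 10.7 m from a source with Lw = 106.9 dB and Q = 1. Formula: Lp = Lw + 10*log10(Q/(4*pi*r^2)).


4*pi*r^2 = 4*pi*10.7^2 = 1438.72 m^2
Q / (4*pi*r^2) = 1 / 1438.72 = 0.000695062
Lp = 106.9 + 10*log10(0.000695062) = 75.32 dB


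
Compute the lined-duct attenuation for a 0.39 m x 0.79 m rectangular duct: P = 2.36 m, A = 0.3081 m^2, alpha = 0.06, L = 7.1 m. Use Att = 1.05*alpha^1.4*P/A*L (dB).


alpha^1.4 = 0.06^1.4 = 0.0194721
Attenuation rate = 1.05 * alpha^1.4 * P / A
= 1.05 * 0.0194721 * 2.36 / 0.3081 = 0.156611 dB/m
Total Att = 0.156611 * 7.1 = 1.1119 dB


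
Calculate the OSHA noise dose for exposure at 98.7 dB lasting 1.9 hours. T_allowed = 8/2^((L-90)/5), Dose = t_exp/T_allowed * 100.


T_allowed = 8 / 2^((98.7 - 90)/5) = 2.39496 hr
Dose = 1.9 / 2.39496 * 100 = 79.333 %


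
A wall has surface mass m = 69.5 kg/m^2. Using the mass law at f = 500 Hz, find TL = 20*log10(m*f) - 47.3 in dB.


m * f = 69.5 * 500 = 34750
20*log10(34750) = 90.8191 dB
TL = 90.8191 - 47.3 = 43.519 dB


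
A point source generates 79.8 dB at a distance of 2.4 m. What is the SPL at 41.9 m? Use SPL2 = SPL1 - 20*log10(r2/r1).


r2/r1 = 41.9/2.4 = 17.4583
Correction = 20*log10(17.4583) = 24.84 dB
SPL2 = 79.8 - 24.84 = 54.96 dB


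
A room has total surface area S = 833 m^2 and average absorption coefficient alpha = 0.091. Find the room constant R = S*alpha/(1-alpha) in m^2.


R = 833 * 0.091 / (1 - 0.091) = 83.392 m^2


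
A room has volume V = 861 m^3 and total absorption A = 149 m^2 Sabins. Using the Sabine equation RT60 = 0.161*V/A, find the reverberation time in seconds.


RT60 = 0.161 * 861 / 149 = 0.93034 s


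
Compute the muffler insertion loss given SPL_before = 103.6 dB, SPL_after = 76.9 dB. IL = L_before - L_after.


Insertion loss = SPL without muffler - SPL with muffler
IL = 103.6 - 76.9 = 26.7 dB


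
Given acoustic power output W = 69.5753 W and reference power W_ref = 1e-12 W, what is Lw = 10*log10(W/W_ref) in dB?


W / W_ref = 69.5753 / 1e-12 = 6.95753e+13
Lw = 10 * log10(6.95753e+13) = 138.42 dB


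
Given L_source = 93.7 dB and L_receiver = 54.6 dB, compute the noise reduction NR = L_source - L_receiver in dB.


NR = L_source - L_receiver (difference between source and receiving room levels)
NR = 93.7 - 54.6 = 39.1 dB


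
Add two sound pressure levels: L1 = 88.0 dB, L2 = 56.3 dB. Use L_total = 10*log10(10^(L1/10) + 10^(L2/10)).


10^(88.0/10) = 6.30957e+08
10^(56.3/10) = 426580
Sum = 6.30957e+08 + 426580 = 6.31384e+08
L_total = 10*log10(6.31384e+08) = 88.003 dB


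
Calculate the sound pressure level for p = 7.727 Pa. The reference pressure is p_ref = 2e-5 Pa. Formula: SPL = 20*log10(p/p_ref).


p / p_ref = 7.727 / 2e-5 = 386350
SPL = 20 * log10(386350) = 111.74 dB


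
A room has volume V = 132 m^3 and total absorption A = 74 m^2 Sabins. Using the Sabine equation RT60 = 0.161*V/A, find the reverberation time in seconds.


RT60 = 0.161 * 132 / 74 = 0.28719 s


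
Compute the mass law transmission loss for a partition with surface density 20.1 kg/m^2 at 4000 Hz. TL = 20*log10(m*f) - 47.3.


m * f = 20.1 * 4000 = 80400
20*log10(80400) = 98.1051 dB
TL = 98.1051 - 47.3 = 50.805 dB


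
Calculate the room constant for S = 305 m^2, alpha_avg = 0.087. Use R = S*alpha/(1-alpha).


R = 305 * 0.087 / (1 - 0.087) = 29.064 m^2


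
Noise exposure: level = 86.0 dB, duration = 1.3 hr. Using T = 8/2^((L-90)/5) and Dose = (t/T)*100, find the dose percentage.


T_allowed = 8 / 2^((86.0 - 90)/5) = 13.9288 hr
Dose = 1.3 / 13.9288 * 100 = 9.3332 %


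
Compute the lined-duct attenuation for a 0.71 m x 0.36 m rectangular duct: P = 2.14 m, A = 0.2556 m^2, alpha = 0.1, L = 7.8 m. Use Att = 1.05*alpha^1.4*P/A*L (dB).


alpha^1.4 = 0.1^1.4 = 0.0398107
Attenuation rate = 1.05 * alpha^1.4 * P / A
= 1.05 * 0.0398107 * 2.14 / 0.2556 = 0.349979 dB/m
Total Att = 0.349979 * 7.8 = 2.7298 dB


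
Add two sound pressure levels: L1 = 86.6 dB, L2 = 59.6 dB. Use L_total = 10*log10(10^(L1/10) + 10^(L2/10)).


10^(86.6/10) = 4.57088e+08
10^(59.6/10) = 912011
Sum = 4.57088e+08 + 912011 = 4.58e+08
L_total = 10*log10(4.58e+08) = 86.609 dB


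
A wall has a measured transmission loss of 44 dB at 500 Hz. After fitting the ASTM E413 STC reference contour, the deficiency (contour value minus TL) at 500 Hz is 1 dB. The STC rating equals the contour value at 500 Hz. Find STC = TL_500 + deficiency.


By ASTM E413, STC = value of the fitted reference contour at 500 Hz.
Contour value at 500 Hz = TL_500 + deficiency = 44 + 1 = 45
STC = 45


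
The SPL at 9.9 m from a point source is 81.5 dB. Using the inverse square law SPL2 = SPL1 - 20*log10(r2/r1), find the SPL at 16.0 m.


r2/r1 = 16.0/9.9 = 1.61616
Correction = 20*log10(1.61616) = 4.16969 dB
SPL2 = 81.5 - 4.16969 = 77.33 dB


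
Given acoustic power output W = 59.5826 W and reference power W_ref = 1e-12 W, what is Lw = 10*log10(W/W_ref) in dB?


W / W_ref = 59.5826 / 1e-12 = 5.95826e+13
Lw = 10 * log10(5.95826e+13) = 137.75 dB


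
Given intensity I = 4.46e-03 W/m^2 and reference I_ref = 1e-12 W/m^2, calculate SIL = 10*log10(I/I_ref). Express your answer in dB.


I / I_ref = 4.46e-03 / 1e-12 = 4.46e+09
SIL = 10 * log10(4.46e+09) = 96.493 dB


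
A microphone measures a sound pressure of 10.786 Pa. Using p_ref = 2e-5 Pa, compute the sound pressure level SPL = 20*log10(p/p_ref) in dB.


p / p_ref = 10.786 / 2e-5 = 539300
SPL = 20 * log10(539300) = 114.64 dB


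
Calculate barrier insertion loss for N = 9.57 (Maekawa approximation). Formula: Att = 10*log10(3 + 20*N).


3 + 20*N = 3 + 20*9.57 = 194.4
Att = 10*log10(194.4) = 22.887 dB


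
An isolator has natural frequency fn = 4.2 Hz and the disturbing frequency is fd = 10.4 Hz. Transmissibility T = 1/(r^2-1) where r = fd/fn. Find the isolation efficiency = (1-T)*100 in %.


r = 10.4 / 4.2 = 2.47619
r^2 - 1 = 2.47619^2 - 1 = 5.13152
T = 1/5.13152 = 0.194874
Efficiency = (1 - 0.194874)*100 = 80.513 %


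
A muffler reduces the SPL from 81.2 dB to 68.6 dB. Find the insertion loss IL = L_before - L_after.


Insertion loss = SPL without muffler - SPL with muffler
IL = 81.2 - 68.6 = 12.6 dB


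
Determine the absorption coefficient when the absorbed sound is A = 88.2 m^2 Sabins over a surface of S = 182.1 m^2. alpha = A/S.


Absorption coefficient = absorbed power / incident power
alpha = A / S = 88.2 / 182.1 = 0.48435


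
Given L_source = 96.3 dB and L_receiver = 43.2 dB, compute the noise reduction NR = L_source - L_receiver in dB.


NR = L_source - L_receiver (difference between source and receiving room levels)
NR = 96.3 - 43.2 = 53.1 dB


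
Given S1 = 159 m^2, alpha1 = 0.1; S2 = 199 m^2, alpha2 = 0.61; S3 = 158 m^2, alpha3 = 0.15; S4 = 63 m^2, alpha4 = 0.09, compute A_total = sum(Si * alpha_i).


159 * 0.1 = 15.9
199 * 0.61 = 121.39
158 * 0.15 = 23.7
63 * 0.09 = 5.67
A_total = 15.9 + 121.39 + 23.7 + 5.67 = 166.66 m^2


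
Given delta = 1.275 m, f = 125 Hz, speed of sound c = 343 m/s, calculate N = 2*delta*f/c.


N = 2*delta*f/c = 2*delta/lambda, where lambda = c/f
lambda = 343 / 125 = 2.744 m
N = 2 * 1.275 / 2.744 = 0.9293


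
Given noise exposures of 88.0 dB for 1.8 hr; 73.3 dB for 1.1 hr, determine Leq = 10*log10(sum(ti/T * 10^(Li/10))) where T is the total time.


T_total = 1.8 + 1.1 = 2.9 hr
(1.8/2.9) * 10^(88.0/10) = 3.91629e+08
(1.1/2.9) * 10^(73.3/10) = 8.10951e+06
Sum = 3.91629e+08 + 8.10951e+06 = 3.99739e+08
Leq = 10*log10(3.99739e+08) = 86.018 dB


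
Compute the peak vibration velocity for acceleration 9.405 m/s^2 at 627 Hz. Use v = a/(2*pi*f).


omega = 2*pi*f = 2*pi*627 = 3939.56 rad/s
v = a / omega = 9.405 / 3939.56 = 0.0023873 m/s


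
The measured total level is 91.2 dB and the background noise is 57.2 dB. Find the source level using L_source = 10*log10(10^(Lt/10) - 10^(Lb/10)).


10^(91.2/10) = 1.31826e+09
10^(57.2/10) = 524807
Difference = 1.31826e+09 - 524807 = 1.31774e+09
L_source = 10*log10(1.31774e+09) = 91.198 dB


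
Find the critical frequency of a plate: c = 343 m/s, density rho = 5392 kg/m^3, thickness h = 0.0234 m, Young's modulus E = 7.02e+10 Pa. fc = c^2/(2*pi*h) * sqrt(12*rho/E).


12*rho/E = 12*5392/7.02e+10 = 9.21709e-07
sqrt(12*rho/E) = sqrt(9.21709e-07) = 0.000960057
c^2/(2*pi*h) = 343^2/(2*pi*0.0234) = 800189
fc = 800189 * 0.000960057 = 768.23 Hz


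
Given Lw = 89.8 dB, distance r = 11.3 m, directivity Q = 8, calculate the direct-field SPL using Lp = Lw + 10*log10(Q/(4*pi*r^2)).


4*pi*r^2 = 4*pi*11.3^2 = 1604.6 m^2
Q / (4*pi*r^2) = 8 / 1604.6 = 0.00498567
Lp = 89.8 + 10*log10(0.00498567) = 66.777 dB


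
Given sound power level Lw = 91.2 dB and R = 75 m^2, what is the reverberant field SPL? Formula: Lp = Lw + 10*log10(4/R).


4/R = 4/75 = 0.0533333
Lp = 91.2 + 10*log10(0.0533333) = 78.47 dB


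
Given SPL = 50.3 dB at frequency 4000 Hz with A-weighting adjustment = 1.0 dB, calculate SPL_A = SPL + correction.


A-weighting table: 4000 Hz -> 1.0 dB correction
SPL_A = SPL + correction = 50.3 + (1.0) = 51.3 dBA


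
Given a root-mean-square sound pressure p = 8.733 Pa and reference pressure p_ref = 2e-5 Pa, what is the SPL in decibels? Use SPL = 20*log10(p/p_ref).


p / p_ref = 8.733 / 2e-5 = 436650
SPL = 20 * log10(436650) = 112.8 dB


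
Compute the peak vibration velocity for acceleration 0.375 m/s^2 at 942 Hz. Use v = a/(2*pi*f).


omega = 2*pi*f = 2*pi*942 = 5918.76 rad/s
v = a / omega = 0.375 / 5918.76 = 6.3358e-05 m/s


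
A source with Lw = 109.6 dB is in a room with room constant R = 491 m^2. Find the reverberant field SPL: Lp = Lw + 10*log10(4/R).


4/R = 4/491 = 0.00814664
Lp = 109.6 + 10*log10(0.00814664) = 88.71 dB


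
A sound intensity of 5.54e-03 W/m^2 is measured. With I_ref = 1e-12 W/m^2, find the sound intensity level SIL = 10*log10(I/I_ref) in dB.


I / I_ref = 5.54e-03 / 1e-12 = 5.54e+09
SIL = 10 * log10(5.54e+09) = 97.435 dB


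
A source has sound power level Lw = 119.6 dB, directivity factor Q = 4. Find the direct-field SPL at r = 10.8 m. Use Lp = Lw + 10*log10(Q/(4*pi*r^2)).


4*pi*r^2 = 4*pi*10.8^2 = 1465.74 m^2
Q / (4*pi*r^2) = 4 / 1465.74 = 0.002729
Lp = 119.6 + 10*log10(0.002729) = 93.96 dB


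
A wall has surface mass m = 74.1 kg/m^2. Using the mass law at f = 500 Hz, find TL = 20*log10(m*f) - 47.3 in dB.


m * f = 74.1 * 500 = 37050
20*log10(37050) = 91.3758 dB
TL = 91.3758 - 47.3 = 44.076 dB


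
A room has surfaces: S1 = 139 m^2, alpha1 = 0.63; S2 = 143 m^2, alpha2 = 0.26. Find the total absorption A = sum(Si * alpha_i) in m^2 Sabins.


139 * 0.63 = 87.57
143 * 0.26 = 37.18
A_total = 87.57 + 37.18 = 124.75 m^2


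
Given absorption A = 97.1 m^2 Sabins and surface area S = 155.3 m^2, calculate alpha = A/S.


Absorption coefficient = absorbed power / incident power
alpha = A / S = 97.1 / 155.3 = 0.62524


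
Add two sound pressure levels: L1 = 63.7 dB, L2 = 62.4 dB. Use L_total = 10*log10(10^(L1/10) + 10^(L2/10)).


10^(63.7/10) = 2.34423e+06
10^(62.4/10) = 1.7378e+06
Sum = 2.34423e+06 + 1.7378e+06 = 4.08203e+06
L_total = 10*log10(4.08203e+06) = 66.109 dB


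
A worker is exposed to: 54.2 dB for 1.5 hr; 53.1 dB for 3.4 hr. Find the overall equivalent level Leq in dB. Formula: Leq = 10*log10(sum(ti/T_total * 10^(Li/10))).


T_total = 1.5 + 3.4 = 4.9 hr
(1.5/4.9) * 10^(54.2/10) = 80518.4
(3.4/4.9) * 10^(53.1/10) = 141672
Sum = 80518.4 + 141672 = 222190
Leq = 10*log10(222190) = 53.467 dB


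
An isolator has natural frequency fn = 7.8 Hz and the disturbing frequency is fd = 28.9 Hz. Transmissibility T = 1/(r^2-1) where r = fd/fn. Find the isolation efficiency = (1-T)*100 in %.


r = 28.9 / 7.8 = 3.70513
r^2 - 1 = 3.70513^2 - 1 = 12.728
T = 1/12.728 = 0.0785669
Efficiency = (1 - 0.0785669)*100 = 92.143 %


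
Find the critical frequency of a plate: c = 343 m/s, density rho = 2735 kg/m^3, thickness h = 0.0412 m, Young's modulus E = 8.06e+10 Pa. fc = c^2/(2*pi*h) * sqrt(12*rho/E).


12*rho/E = 12*2735/8.06e+10 = 4.07196e-07
sqrt(12*rho/E) = sqrt(4.07196e-07) = 0.000638119
c^2/(2*pi*h) = 343^2/(2*pi*0.0412) = 454476
fc = 454476 * 0.000638119 = 290.01 Hz


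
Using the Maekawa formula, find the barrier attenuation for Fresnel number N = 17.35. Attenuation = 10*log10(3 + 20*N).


3 + 20*N = 3 + 20*17.35 = 350
Att = 10*log10(350) = 25.441 dB


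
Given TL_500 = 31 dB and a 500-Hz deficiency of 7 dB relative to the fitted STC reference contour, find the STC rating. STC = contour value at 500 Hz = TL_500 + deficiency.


By ASTM E413, STC = value of the fitted reference contour at 500 Hz.
Contour value at 500 Hz = TL_500 + deficiency = 31 + 7 = 38
STC = 38


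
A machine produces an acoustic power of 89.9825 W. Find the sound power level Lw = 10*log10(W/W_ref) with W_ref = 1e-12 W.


W / W_ref = 89.9825 / 1e-12 = 8.99825e+13
Lw = 10 * log10(8.99825e+13) = 139.54 dB


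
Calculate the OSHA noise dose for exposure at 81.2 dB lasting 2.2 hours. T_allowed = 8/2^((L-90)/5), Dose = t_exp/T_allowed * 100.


T_allowed = 8 / 2^((81.2 - 90)/5) = 27.0958 hr
Dose = 2.2 / 27.0958 * 100 = 8.1193 %


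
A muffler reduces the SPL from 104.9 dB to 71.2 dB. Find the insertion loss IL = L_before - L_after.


Insertion loss = SPL without muffler - SPL with muffler
IL = 104.9 - 71.2 = 33.7 dB


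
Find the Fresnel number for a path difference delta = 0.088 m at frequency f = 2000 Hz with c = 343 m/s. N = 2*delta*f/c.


N = 2*delta*f/c = 2*delta/lambda, where lambda = c/f
lambda = 343 / 2000 = 0.1715 m
N = 2 * 0.088 / 0.1715 = 1.0262


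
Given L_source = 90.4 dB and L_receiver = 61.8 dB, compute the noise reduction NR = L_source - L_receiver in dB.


NR = L_source - L_receiver (difference between source and receiving room levels)
NR = 90.4 - 61.8 = 28.6 dB


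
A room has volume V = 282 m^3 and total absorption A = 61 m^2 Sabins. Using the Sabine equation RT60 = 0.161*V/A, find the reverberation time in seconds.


RT60 = 0.161 * 282 / 61 = 0.7443 s


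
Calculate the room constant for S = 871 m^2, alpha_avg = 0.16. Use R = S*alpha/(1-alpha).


R = 871 * 0.16 / (1 - 0.16) = 165.9 m^2


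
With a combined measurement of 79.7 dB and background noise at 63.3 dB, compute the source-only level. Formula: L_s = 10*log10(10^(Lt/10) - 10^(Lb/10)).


10^(79.7/10) = 9.33254e+07
10^(63.3/10) = 2.13796e+06
Difference = 9.33254e+07 - 2.13796e+06 = 9.11874e+07
L_source = 10*log10(9.11874e+07) = 79.599 dB


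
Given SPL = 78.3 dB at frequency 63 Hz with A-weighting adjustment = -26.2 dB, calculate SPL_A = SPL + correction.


A-weighting table: 63 Hz -> -26.2 dB correction
SPL_A = SPL + correction = 78.3 + (-26.2) = 52.1 dBA


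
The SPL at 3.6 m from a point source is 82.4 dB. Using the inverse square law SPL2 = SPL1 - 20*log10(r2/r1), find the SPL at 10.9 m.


r2/r1 = 10.9/3.6 = 3.02778
Correction = 20*log10(3.02778) = 9.62249 dB
SPL2 = 82.4 - 9.62249 = 72.778 dB


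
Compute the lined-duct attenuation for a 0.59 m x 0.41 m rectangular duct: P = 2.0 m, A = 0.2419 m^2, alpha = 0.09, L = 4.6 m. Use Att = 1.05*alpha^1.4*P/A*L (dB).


alpha^1.4 = 0.09^1.4 = 0.034351
Attenuation rate = 1.05 * alpha^1.4 * P / A
= 1.05 * 0.034351 * 2.0 / 0.2419 = 0.29821 dB/m
Total Att = 0.29821 * 4.6 = 1.3718 dB


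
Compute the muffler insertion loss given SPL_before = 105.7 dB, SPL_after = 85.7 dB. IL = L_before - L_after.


Insertion loss = SPL without muffler - SPL with muffler
IL = 105.7 - 85.7 = 20 dB


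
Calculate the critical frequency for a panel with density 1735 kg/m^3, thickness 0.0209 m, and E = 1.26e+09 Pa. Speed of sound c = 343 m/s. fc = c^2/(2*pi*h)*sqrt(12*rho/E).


12*rho/E = 12*1735/1.26e+09 = 1.65238e-05
sqrt(12*rho/E) = sqrt(1.65238e-05) = 0.00406495
c^2/(2*pi*h) = 343^2/(2*pi*0.0209) = 895905
fc = 895905 * 0.00406495 = 3641.8 Hz


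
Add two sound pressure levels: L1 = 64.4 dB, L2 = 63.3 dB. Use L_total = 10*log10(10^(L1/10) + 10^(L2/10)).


10^(64.4/10) = 2.75423e+06
10^(63.3/10) = 2.13796e+06
Sum = 2.75423e+06 + 2.13796e+06 = 4.89219e+06
L_total = 10*log10(4.89219e+06) = 66.895 dB


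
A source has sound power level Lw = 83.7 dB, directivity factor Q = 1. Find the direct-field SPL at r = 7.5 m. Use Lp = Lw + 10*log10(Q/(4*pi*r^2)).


4*pi*r^2 = 4*pi*7.5^2 = 706.858 m^2
Q / (4*pi*r^2) = 1 / 706.858 = 0.00141471
Lp = 83.7 + 10*log10(0.00141471) = 55.207 dB


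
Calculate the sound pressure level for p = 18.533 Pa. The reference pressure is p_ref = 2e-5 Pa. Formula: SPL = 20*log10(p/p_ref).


p / p_ref = 18.533 / 2e-5 = 926650
SPL = 20 * log10(926650) = 119.34 dB


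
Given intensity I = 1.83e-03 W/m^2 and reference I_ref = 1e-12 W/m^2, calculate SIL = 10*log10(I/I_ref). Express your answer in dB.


I / I_ref = 1.83e-03 / 1e-12 = 1.83e+09
SIL = 10 * log10(1.83e+09) = 92.625 dB


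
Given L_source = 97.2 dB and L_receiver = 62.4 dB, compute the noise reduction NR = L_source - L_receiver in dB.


NR = L_source - L_receiver (difference between source and receiving room levels)
NR = 97.2 - 62.4 = 34.8 dB


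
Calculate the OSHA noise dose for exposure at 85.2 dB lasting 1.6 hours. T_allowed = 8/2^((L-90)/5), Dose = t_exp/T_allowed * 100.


T_allowed = 8 / 2^((85.2 - 90)/5) = 15.5625 hr
Dose = 1.6 / 15.5625 * 100 = 10.281 %


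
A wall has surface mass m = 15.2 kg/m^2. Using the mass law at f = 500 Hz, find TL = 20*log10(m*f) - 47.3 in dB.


m * f = 15.2 * 500 = 7600
20*log10(7600) = 77.6163 dB
TL = 77.6163 - 47.3 = 30.316 dB


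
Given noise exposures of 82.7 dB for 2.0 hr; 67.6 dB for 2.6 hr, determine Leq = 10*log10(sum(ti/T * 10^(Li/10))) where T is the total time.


T_total = 2.0 + 2.6 = 4.6 hr
(2.0/4.6) * 10^(82.7/10) = 8.09603e+07
(2.6/4.6) * 10^(67.6/10) = 3.25249e+06
Sum = 8.09603e+07 + 3.25249e+06 = 8.42128e+07
Leq = 10*log10(8.42128e+07) = 79.254 dB


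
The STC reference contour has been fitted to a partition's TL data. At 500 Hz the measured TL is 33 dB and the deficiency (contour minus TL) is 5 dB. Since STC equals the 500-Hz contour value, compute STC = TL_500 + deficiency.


By ASTM E413, STC = value of the fitted reference contour at 500 Hz.
Contour value at 500 Hz = TL_500 + deficiency = 33 + 5 = 38
STC = 38


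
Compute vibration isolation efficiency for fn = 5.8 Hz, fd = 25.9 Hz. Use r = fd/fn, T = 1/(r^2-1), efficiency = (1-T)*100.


r = 25.9 / 5.8 = 4.46552
r^2 - 1 = 4.46552^2 - 1 = 18.9409
T = 1/18.9409 = 0.0527958
Efficiency = (1 - 0.0527958)*100 = 94.72 %


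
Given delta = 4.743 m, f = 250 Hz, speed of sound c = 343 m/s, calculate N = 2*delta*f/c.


N = 2*delta*f/c = 2*delta/lambda, where lambda = c/f
lambda = 343 / 250 = 1.372 m
N = 2 * 4.743 / 1.372 = 6.914


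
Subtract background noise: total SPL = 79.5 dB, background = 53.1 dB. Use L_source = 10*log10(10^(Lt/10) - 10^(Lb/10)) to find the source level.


10^(79.5/10) = 8.91251e+07
10^(53.1/10) = 204174
Difference = 8.91251e+07 - 204174 = 8.89209e+07
L_source = 10*log10(8.89209e+07) = 79.49 dB


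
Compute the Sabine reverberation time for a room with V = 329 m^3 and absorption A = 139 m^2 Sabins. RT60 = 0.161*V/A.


RT60 = 0.161 * 329 / 139 = 0.38107 s


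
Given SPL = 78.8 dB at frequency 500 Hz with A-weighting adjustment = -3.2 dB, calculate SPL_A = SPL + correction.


A-weighting table: 500 Hz -> -3.2 dB correction
SPL_A = SPL + correction = 78.8 + (-3.2) = 75.6 dBA


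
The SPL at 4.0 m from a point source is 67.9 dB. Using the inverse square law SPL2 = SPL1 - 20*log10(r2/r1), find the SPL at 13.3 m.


r2/r1 = 13.3/4.0 = 3.325
Correction = 20*log10(3.325) = 10.4358 dB
SPL2 = 67.9 - 10.4358 = 57.464 dB


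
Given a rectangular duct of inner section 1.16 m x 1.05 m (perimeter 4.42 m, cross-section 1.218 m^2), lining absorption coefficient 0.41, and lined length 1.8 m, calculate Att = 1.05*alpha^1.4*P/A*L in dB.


alpha^1.4 = 0.41^1.4 = 0.28701
Attenuation rate = 1.05 * alpha^1.4 * P / A
= 1.05 * 0.28701 * 4.42 / 1.218 = 1.09361 dB/m
Total Att = 1.09361 * 1.8 = 1.9685 dB


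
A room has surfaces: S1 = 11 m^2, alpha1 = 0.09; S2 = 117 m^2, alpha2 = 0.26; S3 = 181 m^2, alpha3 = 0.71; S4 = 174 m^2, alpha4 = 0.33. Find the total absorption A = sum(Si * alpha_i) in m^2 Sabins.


11 * 0.09 = 0.99
117 * 0.26 = 30.42
181 * 0.71 = 128.51
174 * 0.33 = 57.42
A_total = 0.99 + 30.42 + 128.51 + 57.42 = 217.34 m^2


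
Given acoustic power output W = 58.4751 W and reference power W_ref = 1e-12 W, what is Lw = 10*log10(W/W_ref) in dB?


W / W_ref = 58.4751 / 1e-12 = 5.84751e+13
Lw = 10 * log10(5.84751e+13) = 137.67 dB


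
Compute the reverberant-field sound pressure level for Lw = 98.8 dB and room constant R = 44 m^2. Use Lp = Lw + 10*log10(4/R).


4/R = 4/44 = 0.0909091
Lp = 98.8 + 10*log10(0.0909091) = 88.386 dB


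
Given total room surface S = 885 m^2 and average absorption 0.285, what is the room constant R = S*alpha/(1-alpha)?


R = 885 * 0.285 / (1 - 0.285) = 352.76 m^2


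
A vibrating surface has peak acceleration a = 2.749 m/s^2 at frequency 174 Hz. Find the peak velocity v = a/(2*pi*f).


omega = 2*pi*f = 2*pi*174 = 1093.27 rad/s
v = a / omega = 2.749 / 1093.27 = 0.0025145 m/s


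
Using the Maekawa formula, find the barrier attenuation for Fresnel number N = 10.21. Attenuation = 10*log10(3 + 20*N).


3 + 20*N = 3 + 20*10.21 = 207.2
Att = 10*log10(207.2) = 23.164 dB


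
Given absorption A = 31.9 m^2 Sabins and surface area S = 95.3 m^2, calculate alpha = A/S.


Absorption coefficient = absorbed power / incident power
alpha = A / S = 31.9 / 95.3 = 0.33473


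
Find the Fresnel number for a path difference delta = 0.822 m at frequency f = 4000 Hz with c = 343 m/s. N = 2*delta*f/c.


N = 2*delta*f/c = 2*delta/lambda, where lambda = c/f
lambda = 343 / 4000 = 0.08575 m
N = 2 * 0.822 / 0.08575 = 19.172


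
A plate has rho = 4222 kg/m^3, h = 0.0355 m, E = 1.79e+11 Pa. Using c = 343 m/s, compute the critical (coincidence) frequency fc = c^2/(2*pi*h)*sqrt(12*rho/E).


12*rho/E = 12*4222/1.79e+11 = 2.83039e-07
sqrt(12*rho/E) = sqrt(2.83039e-07) = 0.000532014
c^2/(2*pi*h) = 343^2/(2*pi*0.0355) = 527448
fc = 527448 * 0.000532014 = 280.61 Hz


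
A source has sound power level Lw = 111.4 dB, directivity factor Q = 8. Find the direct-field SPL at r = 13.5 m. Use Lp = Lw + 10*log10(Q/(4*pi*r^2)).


4*pi*r^2 = 4*pi*13.5^2 = 2290.22 m^2
Q / (4*pi*r^2) = 8 / 2290.22 = 0.00349311
Lp = 111.4 + 10*log10(0.00349311) = 86.832 dB


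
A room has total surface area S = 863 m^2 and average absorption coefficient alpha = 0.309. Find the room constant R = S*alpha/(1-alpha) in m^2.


R = 863 * 0.309 / (1 - 0.309) = 385.91 m^2


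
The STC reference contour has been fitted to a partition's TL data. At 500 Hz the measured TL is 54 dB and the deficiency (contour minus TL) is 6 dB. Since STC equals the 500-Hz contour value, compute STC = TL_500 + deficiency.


By ASTM E413, STC = value of the fitted reference contour at 500 Hz.
Contour value at 500 Hz = TL_500 + deficiency = 54 + 6 = 60
STC = 60


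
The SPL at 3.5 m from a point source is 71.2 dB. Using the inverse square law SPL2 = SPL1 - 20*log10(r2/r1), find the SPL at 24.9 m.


r2/r1 = 24.9/3.5 = 7.11429
Correction = 20*log10(7.11429) = 17.0426 dB
SPL2 = 71.2 - 17.0426 = 54.157 dB


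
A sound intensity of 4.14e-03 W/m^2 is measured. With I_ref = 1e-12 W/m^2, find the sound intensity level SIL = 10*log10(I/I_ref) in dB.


I / I_ref = 4.14e-03 / 1e-12 = 4.14e+09
SIL = 10 * log10(4.14e+09) = 96.17 dB


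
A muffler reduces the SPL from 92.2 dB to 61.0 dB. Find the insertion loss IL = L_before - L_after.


Insertion loss = SPL without muffler - SPL with muffler
IL = 92.2 - 61.0 = 31.2 dB


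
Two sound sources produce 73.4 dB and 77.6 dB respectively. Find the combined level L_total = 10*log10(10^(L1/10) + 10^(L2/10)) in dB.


10^(73.4/10) = 2.18776e+07
10^(77.6/10) = 5.7544e+07
Sum = 2.18776e+07 + 5.7544e+07 = 7.94216e+07
L_total = 10*log10(7.94216e+07) = 78.999 dB


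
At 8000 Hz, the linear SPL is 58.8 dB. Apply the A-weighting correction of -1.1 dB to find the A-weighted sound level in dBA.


A-weighting table: 8000 Hz -> -1.1 dB correction
SPL_A = SPL + correction = 58.8 + (-1.1) = 57.7 dBA


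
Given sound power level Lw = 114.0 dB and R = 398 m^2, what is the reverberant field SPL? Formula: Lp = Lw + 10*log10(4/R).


4/R = 4/398 = 0.0100503
Lp = 114.0 + 10*log10(0.0100503) = 94.022 dB


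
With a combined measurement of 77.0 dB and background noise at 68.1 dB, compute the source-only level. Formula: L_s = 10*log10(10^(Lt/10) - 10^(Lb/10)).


10^(77.0/10) = 5.01187e+07
10^(68.1/10) = 6.45654e+06
Difference = 5.01187e+07 - 6.45654e+06 = 4.36622e+07
L_source = 10*log10(4.36622e+07) = 76.401 dB


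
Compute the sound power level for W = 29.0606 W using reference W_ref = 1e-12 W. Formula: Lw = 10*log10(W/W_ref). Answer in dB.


W / W_ref = 29.0606 / 1e-12 = 2.90606e+13
Lw = 10 * log10(2.90606e+13) = 134.63 dB


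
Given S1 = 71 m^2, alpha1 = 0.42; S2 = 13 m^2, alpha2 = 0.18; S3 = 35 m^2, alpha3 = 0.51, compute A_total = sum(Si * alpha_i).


71 * 0.42 = 29.82
13 * 0.18 = 2.34
35 * 0.51 = 17.85
A_total = 29.82 + 2.34 + 17.85 = 50.01 m^2


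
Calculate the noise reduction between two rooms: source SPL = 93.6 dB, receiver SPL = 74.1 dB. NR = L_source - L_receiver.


NR = L_source - L_receiver (difference between source and receiving room levels)
NR = 93.6 - 74.1 = 19.5 dB


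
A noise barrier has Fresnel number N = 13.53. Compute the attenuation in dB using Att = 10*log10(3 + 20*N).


3 + 20*N = 3 + 20*13.53 = 273.6
Att = 10*log10(273.6) = 24.371 dB


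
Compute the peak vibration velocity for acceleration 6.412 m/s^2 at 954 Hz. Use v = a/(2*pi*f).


omega = 2*pi*f = 2*pi*954 = 5994.16 rad/s
v = a / omega = 6.412 / 5994.16 = 0.0010697 m/s


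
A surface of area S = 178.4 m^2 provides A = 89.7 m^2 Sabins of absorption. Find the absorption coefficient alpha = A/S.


Absorption coefficient = absorbed power / incident power
alpha = A / S = 89.7 / 178.4 = 0.5028


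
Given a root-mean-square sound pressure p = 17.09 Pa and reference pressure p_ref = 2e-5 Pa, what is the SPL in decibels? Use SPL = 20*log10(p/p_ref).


p / p_ref = 17.09 / 2e-5 = 854500
SPL = 20 * log10(854500) = 118.63 dB


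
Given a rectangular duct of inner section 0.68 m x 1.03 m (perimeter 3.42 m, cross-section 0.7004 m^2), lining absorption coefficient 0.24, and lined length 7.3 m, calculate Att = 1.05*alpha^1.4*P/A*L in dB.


alpha^1.4 = 0.24^1.4 = 0.135611
Attenuation rate = 1.05 * alpha^1.4 * P / A
= 1.05 * 0.135611 * 3.42 / 0.7004 = 0.695287 dB/m
Total Att = 0.695287 * 7.3 = 5.0756 dB


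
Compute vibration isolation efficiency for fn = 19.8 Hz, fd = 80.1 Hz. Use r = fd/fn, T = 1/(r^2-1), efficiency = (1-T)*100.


r = 80.1 / 19.8 = 4.04545
r^2 - 1 = 4.04545^2 - 1 = 15.3657
T = 1/15.3657 = 0.06508
Efficiency = (1 - 0.06508)*100 = 93.492 %


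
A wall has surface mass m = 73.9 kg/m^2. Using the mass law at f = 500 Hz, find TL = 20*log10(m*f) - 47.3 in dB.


m * f = 73.9 * 500 = 36950
20*log10(36950) = 91.3523 dB
TL = 91.3523 - 47.3 = 44.052 dB


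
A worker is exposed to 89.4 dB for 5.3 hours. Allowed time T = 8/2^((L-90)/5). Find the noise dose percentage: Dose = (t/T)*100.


T_allowed = 8 / 2^((89.4 - 90)/5) = 8.69388 hr
Dose = 5.3 / 8.69388 * 100 = 60.962 %


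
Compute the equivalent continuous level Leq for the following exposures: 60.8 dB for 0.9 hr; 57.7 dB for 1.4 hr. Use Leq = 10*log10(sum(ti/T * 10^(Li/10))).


T_total = 0.9 + 1.4 = 2.3 hr
(0.9/2.3) * 10^(60.8/10) = 470451
(1.4/2.3) * 10^(57.7/10) = 358427
Sum = 470451 + 358427 = 828878
Leq = 10*log10(828878) = 59.185 dB


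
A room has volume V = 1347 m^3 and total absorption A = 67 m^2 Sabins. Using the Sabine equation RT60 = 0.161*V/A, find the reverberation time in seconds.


RT60 = 0.161 * 1347 / 67 = 3.2368 s


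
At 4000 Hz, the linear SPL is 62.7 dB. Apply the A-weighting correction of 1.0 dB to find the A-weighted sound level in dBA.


A-weighting table: 4000 Hz -> 1.0 dB correction
SPL_A = SPL + correction = 62.7 + (1.0) = 63.7 dBA


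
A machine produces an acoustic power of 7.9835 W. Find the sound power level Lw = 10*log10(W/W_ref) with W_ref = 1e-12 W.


W / W_ref = 7.9835 / 1e-12 = 7.9835e+12
Lw = 10 * log10(7.9835e+12) = 129.02 dB
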